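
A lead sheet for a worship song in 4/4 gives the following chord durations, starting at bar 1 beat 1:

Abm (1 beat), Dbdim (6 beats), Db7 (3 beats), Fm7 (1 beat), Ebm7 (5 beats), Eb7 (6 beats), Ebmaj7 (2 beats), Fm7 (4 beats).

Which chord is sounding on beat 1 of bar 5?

Beat 1 of bar 5 is beat (5−1)×4 + 1 = 17 overall.
Running totals: Abm ends at 1, Dbdim ends at 7, Db7 ends at 10, Fm7 ends at 11, Ebm7 ends at 16, Eb7 ends at 22.
Beat 17 falls within Eb7.

Eb7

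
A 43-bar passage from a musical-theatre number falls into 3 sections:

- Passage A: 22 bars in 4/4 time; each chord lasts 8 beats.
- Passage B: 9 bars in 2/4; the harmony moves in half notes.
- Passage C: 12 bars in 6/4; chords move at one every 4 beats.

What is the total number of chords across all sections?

38 chords

A: 22·4 = 88 beats, 88/8 = 11 chords.
B: 9·2 = 18 beats, 18/2 = 9 chords.
C: 12·6 = 72 beats, 72/4 = 18 chords.
Total: 11 + 9 + 18 = 38.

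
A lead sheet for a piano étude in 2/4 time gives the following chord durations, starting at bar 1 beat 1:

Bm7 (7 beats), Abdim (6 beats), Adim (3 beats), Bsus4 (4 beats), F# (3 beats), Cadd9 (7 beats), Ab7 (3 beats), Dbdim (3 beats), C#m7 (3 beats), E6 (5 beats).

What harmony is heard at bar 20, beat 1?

C#m7

Beat 1 of bar 20 is beat (20−1)×2 + 1 = 39 overall.
Running totals: Bm7 ends at 7, Abdim ends at 13, Adim ends at 16, Bsus4 ends at 20, F# ends at 23, Cadd9 ends at 30, Ab7 ends at 33, Dbdim ends at 36, C#m7 ends at 39.
Beat 39 falls within C#m7.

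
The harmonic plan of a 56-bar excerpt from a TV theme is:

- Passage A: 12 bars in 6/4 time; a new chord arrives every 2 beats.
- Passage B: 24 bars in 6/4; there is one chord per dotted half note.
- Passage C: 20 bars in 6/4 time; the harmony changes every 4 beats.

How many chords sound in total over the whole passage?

A: 12 bars × 6 beats = 72 beats; 2 beats/chord → 36 chords.
B: 24 bars × 6 beats = 144 beats; 3 beats/chord → 48 chords.
C: 20 bars × 6 beats = 120 beats; 4 beats/chord → 30 chords.
Total: 36 + 48 + 30 = 114.

114 chords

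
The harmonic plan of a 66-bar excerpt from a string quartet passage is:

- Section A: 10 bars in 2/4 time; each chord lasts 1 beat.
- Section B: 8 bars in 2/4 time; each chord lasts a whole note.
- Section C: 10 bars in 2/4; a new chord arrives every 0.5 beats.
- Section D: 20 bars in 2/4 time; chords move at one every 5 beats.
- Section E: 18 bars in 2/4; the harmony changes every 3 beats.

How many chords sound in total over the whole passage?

A has 20 beats and chords last 1 each, so 20 chords.
B has 16 beats and chords last 4 each, so 4 chords.
C has 20 beats and chords last 0.5 each, so 40 chords.
D has 40 beats and chords last 5 each, so 8 chords.
E has 36 beats and chords last 3 each, so 12 chords.
Total: 20 + 4 + 40 + 8 + 12 = 84.

84 chords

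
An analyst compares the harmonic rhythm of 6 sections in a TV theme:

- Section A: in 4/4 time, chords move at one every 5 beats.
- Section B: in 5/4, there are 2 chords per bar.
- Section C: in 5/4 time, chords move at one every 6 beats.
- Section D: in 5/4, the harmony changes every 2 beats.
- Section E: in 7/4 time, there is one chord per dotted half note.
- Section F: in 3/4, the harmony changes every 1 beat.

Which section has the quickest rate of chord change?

Section F

A: 4/5 = 0.8 chords/bar.
B: 5/2.5 = 2 chords/bar.
C: 5/6 = 5/6 chords/bar.
D: 5/2 = 2.5 chords/bar.
E: 7/3 = 7/3 chords/bar.
F: 3/1 = 3 chords/bar.
Fastest is F at 3 chords/bar.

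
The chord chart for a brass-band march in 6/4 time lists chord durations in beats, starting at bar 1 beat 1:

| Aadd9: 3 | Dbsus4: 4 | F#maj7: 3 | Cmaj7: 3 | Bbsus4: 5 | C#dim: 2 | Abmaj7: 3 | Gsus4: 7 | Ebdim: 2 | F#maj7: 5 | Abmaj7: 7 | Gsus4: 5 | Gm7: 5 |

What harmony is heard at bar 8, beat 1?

Abmaj7

Beat 1 of bar 8 is beat (8−1)×6 + 1 = 43 overall.
Running totals: Aadd9 ends at 3, Dbsus4 ends at 7, F#maj7 ends at 10, Cmaj7 ends at 13, Bbsus4 ends at 18, C#dim ends at 20, Abmaj7 ends at 23, Gsus4 ends at 30, Ebdim ends at 32, F#maj7 ends at 37, Abmaj7 ends at 44.
Beat 43 falls within Abmaj7.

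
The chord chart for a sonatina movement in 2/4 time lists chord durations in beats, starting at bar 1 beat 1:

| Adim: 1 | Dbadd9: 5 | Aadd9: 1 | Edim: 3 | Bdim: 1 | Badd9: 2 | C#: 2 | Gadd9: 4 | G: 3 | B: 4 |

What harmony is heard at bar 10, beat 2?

Beat 2 of bar 10 is beat (10−1)×2 + 2 = 20 overall.
Running totals: Adim ends at 1, Dbadd9 ends at 6, Aadd9 ends at 7, Edim ends at 10, Bdim ends at 11, Badd9 ends at 13, C# ends at 15, Gadd9 ends at 19, G ends at 22.
Beat 20 falls within G.

G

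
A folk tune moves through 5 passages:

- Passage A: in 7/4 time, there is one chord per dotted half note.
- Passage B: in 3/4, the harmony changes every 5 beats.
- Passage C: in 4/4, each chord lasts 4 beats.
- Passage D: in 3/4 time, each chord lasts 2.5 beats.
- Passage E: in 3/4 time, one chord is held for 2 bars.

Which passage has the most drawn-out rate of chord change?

Passage E

A: each chord is 3 beats in 7/4, so 7/3 per bar.
B: each chord is 5 beats in 3/4, so 0.6 per bar.
C: each chord is 4 beats in 4/4, so 1 per bar.
D: each chord is 2.5 beats in 3/4, so 1.2 per bar.
E: each chord is 6 beats in 3/4, so 0.5 per bar.
Slowest is E at 0.5 chords/bar.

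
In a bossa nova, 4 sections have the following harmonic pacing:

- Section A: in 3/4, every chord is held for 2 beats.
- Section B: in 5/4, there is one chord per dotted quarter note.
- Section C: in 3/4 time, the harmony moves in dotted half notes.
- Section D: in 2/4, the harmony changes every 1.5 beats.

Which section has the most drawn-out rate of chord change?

Section C

A: each chord is 2 beats in 3/4, so 1.5 per bar.
B: each chord is 1.5 beats in 5/4, so 10/3 per bar.
C: each chord is 3 beats in 3/4, so 1 per bar.
D: each chord is 1.5 beats in 2/4, so 4/3 per bar.
Slowest is C at 1 chords/bar.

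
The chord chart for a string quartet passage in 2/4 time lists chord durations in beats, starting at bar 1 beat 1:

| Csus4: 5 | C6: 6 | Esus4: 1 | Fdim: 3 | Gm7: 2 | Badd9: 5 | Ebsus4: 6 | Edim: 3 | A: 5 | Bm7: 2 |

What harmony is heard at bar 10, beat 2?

Beat 2 of bar 10 is beat (10−1)×2 + 2 = 20 overall.
Running totals: Csus4 ends at 5, C6 ends at 11, Esus4 ends at 12, Fdim ends at 15, Gm7 ends at 17, Badd9 ends at 22.
Beat 20 falls within Badd9.

Badd9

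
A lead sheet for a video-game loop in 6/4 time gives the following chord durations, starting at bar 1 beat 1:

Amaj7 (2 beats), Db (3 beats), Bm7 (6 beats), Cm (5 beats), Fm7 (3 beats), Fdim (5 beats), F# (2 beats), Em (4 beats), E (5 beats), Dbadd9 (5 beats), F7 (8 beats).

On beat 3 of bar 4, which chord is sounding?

Beat 3 of bar 4 is beat (4−1)×6 + 3 = 21 overall.
Running totals: Amaj7 ends at 2, Db ends at 5, Bm7 ends at 11, Cm ends at 16, Fm7 ends at 19, Fdim ends at 24.
Beat 21 falls within Fdim.

Fdim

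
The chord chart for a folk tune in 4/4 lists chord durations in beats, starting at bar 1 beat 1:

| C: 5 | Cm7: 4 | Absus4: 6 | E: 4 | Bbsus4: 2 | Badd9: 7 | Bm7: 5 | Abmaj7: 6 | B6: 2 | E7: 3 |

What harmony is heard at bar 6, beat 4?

Beat 4 of bar 6 is beat (6−1)×4 + 4 = 24 overall.
Running totals: C ends at 5, Cm7 ends at 9, Absus4 ends at 15, E ends at 19, Bbsus4 ends at 21, Badd9 ends at 28.
Beat 24 falls within Badd9.

Badd9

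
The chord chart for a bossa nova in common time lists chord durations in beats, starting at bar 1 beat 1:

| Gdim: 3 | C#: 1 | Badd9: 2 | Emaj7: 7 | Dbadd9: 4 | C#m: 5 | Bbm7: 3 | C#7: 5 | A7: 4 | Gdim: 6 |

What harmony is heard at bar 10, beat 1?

Gdim

Beat 1 of bar 10 is beat (10−1)×4 + 1 = 37 overall.
Running totals: Gdim ends at 3, C# ends at 4, Badd9 ends at 6, Emaj7 ends at 13, Dbadd9 ends at 17, C#m ends at 22, Bbm7 ends at 25, C#7 ends at 30, A7 ends at 34, Gdim ends at 40.
Beat 37 falls within Gdim.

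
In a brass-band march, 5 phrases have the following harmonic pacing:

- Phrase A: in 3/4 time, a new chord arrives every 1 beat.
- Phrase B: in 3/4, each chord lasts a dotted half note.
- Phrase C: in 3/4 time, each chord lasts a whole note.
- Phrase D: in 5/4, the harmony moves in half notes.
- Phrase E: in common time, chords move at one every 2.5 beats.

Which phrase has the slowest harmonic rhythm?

Phrase C

A: 3 beats/bar ÷ 1 beat/chord = 3 chords/bar.
B: 3 beats/bar ÷ 3 beats/chord = 1 chord/bar.
C: 3 beats/bar ÷ 4 beats/chord = 0.75 chords/bar.
D: 5 beats/bar ÷ 2 beats/chord = 2.5 chords/bar.
E: 4 beats/bar ÷ 2.5 beats/chord = 1.6 chords/bar.
Slowest is C at 0.75 chords/bar.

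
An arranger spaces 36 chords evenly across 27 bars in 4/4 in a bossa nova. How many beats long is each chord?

3 beats

27 bars × 4 beats/bar = 108 beats total.
108 beats ÷ 36 chords = 3 beats per chord.
(That is a dotted half note.)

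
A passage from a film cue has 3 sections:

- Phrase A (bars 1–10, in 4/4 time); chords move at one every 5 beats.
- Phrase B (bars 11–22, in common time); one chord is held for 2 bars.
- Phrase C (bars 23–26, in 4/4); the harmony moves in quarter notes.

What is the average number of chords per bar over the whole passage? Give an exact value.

15/13 chords per bar

A: 10 bars of 4 beats is 40 beats; at 5 beats each that's 8 chords.
B: 12 bars of 4 beats is 48 beats; at 8 beats each that's 6 chords.
C: 4 bars of 4 beats is 16 beats; at 1 beat each that's 16 chords.
Overall: 30 chords over 26 bars → 30/26 = 15/13 chords per bar.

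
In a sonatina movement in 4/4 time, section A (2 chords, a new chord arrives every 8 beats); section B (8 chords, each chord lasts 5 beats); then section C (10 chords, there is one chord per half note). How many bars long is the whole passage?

A: 2 × 8 = 16 beats = 4 bars.
B: 8 × 5 = 40 beats = 10 bars.
C: 10 × 2 = 20 beats = 5 bars.
Total: 4 + 10 + 5 = 19 bars.

19 bars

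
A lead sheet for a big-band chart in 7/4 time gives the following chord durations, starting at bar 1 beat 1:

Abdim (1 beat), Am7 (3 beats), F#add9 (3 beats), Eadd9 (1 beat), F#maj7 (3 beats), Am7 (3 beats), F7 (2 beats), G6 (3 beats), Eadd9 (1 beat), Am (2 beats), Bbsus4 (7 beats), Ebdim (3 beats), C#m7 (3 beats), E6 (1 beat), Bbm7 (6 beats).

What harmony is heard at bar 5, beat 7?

Beat 7 of bar 5 is beat (5−1)×7 + 7 = 35 overall.
Running totals: Abdim ends at 1, Am7 ends at 4, F#add9 ends at 7, Eadd9 ends at 8, F#maj7 ends at 11, Am7 ends at 14, F7 ends at 16, G6 ends at 19, Eadd9 ends at 20, Am ends at 22, Bbsus4 ends at 29, Ebdim ends at 32, C#m7 ends at 35.
Beat 35 falls within C#m7.

C#m7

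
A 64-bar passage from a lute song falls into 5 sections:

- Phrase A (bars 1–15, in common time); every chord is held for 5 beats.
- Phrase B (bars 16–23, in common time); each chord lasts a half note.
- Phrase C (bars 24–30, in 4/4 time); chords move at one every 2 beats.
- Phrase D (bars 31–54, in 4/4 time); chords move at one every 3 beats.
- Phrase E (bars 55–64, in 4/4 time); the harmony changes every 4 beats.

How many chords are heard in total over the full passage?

84 chords

A has 60 beats and chords last 5 each, so 12 chords.
B has 32 beats and chords last 2 each, so 16 chords.
C has 28 beats and chords last 2 each, so 14 chords.
D has 96 beats and chords last 3 each, so 32 chords.
E has 40 beats and chords last 4 each, so 10 chords.
Total: 12 + 16 + 14 + 32 + 10 = 84.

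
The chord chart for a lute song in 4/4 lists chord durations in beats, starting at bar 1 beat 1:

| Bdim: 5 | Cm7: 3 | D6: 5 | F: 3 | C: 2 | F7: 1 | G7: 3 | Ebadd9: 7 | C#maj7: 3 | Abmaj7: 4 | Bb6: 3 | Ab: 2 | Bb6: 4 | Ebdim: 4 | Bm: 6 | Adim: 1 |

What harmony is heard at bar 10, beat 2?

Bb6

Beat 2 of bar 10 is beat (10−1)×4 + 2 = 38 overall.
Running totals: Bdim ends at 5, Cm7 ends at 8, D6 ends at 13, F ends at 16, C ends at 18, F7 ends at 19, G7 ends at 22, Ebadd9 ends at 29, C#maj7 ends at 32, Abmaj7 ends at 36, Bb6 ends at 39.
Beat 38 falls within Bb6.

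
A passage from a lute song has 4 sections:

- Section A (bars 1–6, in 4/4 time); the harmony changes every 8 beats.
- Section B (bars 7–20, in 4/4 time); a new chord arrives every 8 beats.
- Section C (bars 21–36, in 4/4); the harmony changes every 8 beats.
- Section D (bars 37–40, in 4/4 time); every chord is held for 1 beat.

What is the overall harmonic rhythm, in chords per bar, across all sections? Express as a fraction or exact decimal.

0.85 chords per bar

A: 6 bars of 4 beats is 24 beats; at 8 beats each that's 3 chords.
B: 14 bars of 4 beats is 56 beats; at 8 beats each that's 7 chords.
C: 16 bars of 4 beats is 64 beats; at 8 beats each that's 8 chords.
D: 4 bars of 4 beats is 16 beats; at 1 beat each that's 16 chords.
Overall: 34 chords over 40 bars → 34/40 = 0.85 chords per bar.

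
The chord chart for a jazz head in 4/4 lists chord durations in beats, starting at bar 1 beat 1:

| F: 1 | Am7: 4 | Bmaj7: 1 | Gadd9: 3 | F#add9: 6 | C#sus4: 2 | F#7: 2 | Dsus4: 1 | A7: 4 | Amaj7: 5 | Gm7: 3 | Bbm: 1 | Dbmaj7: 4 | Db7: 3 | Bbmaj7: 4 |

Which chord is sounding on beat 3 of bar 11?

Bbmaj7

Beat 3 of bar 11 is beat (11−1)×4 + 3 = 43 overall.
Running totals: F ends at 1, Am7 ends at 5, Bmaj7 ends at 6, Gadd9 ends at 9, F#add9 ends at 15, C#sus4 ends at 17, F#7 ends at 19, Dsus4 ends at 20, A7 ends at 24, Amaj7 ends at 29, Gm7 ends at 32, Bbm ends at 33, Dbmaj7 ends at 37, Db7 ends at 40, Bbmaj7 ends at 44.
Beat 43 falls within Bbmaj7.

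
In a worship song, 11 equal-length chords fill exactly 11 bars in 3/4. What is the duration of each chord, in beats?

3 beats

11 bars × 3 beats/bar = 33 beats total.
33 beats ÷ 11 chords = 3 beats per chord.
(That is a dotted half note.)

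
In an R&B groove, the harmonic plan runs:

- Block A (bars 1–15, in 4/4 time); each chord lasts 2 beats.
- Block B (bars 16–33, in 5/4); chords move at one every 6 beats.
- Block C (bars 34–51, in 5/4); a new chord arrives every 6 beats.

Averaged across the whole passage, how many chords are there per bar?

A: 15 × 4 = 60 beats ÷ 2 = 30 chords.
B: 18 × 5 = 90 beats ÷ 6 = 15 chords.
C: 18 × 5 = 90 beats ÷ 6 = 15 chords.
Overall: 60 chords over 51 bars → 60/51 = 20/17 chords per bar.

20/17 chords per bar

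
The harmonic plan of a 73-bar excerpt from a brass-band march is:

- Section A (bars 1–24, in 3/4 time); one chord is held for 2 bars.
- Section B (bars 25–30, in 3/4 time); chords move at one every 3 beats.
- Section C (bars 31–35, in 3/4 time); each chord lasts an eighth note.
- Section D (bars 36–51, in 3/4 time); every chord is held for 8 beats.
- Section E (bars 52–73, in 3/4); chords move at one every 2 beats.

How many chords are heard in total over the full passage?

A: 24·3 = 72 beats, 72/6 = 12 chords.
B: 6·3 = 18 beats, 18/3 = 6 chords.
C: 5·3 = 15 beats, 15/0.5 = 30 chords.
D: 16·3 = 48 beats, 48/8 = 6 chords.
E: 22·3 = 66 beats, 66/2 = 33 chords.
Total: 12 + 6 + 30 + 6 + 33 = 87.

87 chords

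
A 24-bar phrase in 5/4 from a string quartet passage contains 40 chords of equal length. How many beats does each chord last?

24 bars × 5 beats/bar = 120 beats total.
120 beats ÷ 40 chords = 3 beats per chord.
(That is a dotted half note.)

3 beats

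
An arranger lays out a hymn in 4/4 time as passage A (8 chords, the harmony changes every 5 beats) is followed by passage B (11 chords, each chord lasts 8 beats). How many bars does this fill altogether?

32 bars

A: 8 × 5 = 40 beats = 10 bars.
B: 11 × 8 = 88 beats = 22 bars.
Total: 10 + 22 = 32 bars.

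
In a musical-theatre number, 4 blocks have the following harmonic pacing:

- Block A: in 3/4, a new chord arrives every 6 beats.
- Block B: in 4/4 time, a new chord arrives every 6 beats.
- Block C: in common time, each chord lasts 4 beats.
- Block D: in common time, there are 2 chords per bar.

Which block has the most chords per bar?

A: each chord is 6 beats in 3/4, so 0.5 per bar.
B: each chord is 6 beats in 4/4, so 2/3 per bar.
C: each chord is 4 beats in 4/4, so 1 per bar.
D: each chord is 2 beats in 4/4, so 2 per bar.
Fastest is D at 2 chords/bar.

Block D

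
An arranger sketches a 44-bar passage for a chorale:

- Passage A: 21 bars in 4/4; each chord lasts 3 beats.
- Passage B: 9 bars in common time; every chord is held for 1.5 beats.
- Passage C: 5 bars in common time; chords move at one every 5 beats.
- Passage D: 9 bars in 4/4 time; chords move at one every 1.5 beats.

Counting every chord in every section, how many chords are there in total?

80 chords

A: 21 bars × 4 beats = 84 beats; 3 beats/chord → 28 chords.
B: 9 bars × 4 beats = 36 beats; 1.5 beats/chord → 24 chords.
C: 5 bars × 4 beats = 20 beats; 5 beats/chord → 4 chords.
D: 9 bars × 4 beats = 36 beats; 1.5 beats/chord → 24 chords.
Total: 28 + 24 + 4 + 24 = 80.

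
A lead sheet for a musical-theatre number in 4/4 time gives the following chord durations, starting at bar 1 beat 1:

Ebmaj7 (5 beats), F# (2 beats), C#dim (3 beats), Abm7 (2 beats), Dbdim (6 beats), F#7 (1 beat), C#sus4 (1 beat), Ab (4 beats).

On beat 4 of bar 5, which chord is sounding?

Beat 4 of bar 5 is beat (5−1)×4 + 4 = 20 overall.
Running totals: Ebmaj7 ends at 5, F# ends at 7, C#dim ends at 10, Abm7 ends at 12, Dbdim ends at 18, F#7 ends at 19, C#sus4 ends at 20.
Beat 20 falls within C#sus4.

C#sus4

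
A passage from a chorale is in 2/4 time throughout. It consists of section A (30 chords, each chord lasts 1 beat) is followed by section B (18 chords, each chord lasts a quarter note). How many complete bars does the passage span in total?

24 bars

A: 30 × 1 = 30 beats = 15 bars.
B: 18 × 1 = 18 beats = 9 bars.
Total: 15 + 9 = 24 bars.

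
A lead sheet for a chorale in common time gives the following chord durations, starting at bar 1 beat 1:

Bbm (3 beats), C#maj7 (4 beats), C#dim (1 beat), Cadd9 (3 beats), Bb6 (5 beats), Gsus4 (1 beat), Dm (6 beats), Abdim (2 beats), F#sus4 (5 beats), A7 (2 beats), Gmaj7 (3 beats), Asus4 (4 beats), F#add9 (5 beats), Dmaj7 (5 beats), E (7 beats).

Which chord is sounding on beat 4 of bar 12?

Dmaj7

Beat 4 of bar 12 is beat (12−1)×4 + 4 = 48 overall.
Running totals: Bbm ends at 3, C#maj7 ends at 7, C#dim ends at 8, Cadd9 ends at 11, Bb6 ends at 16, Gsus4 ends at 17, Dm ends at 23, Abdim ends at 25, F#sus4 ends at 30, A7 ends at 32, Gmaj7 ends at 35, Asus4 ends at 39, F#add9 ends at 44, Dmaj7 ends at 49.
Beat 48 falls within Dmaj7.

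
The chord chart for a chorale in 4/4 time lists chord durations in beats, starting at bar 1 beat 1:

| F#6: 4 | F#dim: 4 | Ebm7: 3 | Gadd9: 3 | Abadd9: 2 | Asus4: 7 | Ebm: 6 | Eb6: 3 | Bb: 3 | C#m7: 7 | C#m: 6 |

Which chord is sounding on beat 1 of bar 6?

Asus4

Beat 1 of bar 6 is beat (6−1)×4 + 1 = 21 overall.
Running totals: F#6 ends at 4, F#dim ends at 8, Ebm7 ends at 11, Gadd9 ends at 14, Abadd9 ends at 16, Asus4 ends at 23.
Beat 21 falls within Asus4.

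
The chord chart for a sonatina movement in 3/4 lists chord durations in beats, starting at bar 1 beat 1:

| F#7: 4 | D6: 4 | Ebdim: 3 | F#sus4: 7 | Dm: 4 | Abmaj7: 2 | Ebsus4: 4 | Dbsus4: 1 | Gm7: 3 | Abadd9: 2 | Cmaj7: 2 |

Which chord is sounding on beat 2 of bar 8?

Abmaj7

Beat 2 of bar 8 is beat (8−1)×3 + 2 = 23 overall.
Running totals: F#7 ends at 4, D6 ends at 8, Ebdim ends at 11, F#sus4 ends at 18, Dm ends at 22, Abmaj7 ends at 24.
Beat 23 falls within Abmaj7.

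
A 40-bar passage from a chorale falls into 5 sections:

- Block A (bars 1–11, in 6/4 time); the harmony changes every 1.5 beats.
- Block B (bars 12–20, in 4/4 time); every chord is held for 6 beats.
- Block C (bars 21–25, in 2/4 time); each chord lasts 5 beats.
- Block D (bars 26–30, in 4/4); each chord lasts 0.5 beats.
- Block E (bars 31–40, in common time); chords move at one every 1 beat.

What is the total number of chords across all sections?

A has 66 beats and chords last 1.5 each, so 44 chords.
B has 36 beats and chords last 6 each, so 6 chords.
C has 10 beats and chords last 5 each, so 2 chords.
D has 20 beats and chords last 0.5 each, so 40 chords.
E has 40 beats and chords last 1 each, so 40 chords.
Total: 44 + 6 + 2 + 40 + 40 = 132.

132 chords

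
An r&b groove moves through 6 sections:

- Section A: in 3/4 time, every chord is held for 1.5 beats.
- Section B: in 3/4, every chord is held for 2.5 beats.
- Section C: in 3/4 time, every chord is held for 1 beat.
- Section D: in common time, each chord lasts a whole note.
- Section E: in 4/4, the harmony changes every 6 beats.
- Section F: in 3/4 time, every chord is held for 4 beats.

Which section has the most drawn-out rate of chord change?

Section E

A: 3/1.5 = 2 chords/bar.
B: 3/2.5 = 1.2 chords/bar.
C: 3/1 = 3 chords/bar.
D: 4/4 = 1 chord/bar.
E: 4/6 = 2/3 chords/bar.
F: 3/4 = 0.75 chords/bar.
Slowest is E at 2/3 chords/bar.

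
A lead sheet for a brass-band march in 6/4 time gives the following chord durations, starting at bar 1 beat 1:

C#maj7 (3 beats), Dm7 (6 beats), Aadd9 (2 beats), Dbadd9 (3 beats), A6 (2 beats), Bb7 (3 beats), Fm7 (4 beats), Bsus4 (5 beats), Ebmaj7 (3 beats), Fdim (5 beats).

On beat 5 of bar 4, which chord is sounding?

Beat 5 of bar 4 is beat (4−1)×6 + 5 = 23 overall.
Running totals: C#maj7 ends at 3, Dm7 ends at 9, Aadd9 ends at 11, Dbadd9 ends at 14, A6 ends at 16, Bb7 ends at 19, Fm7 ends at 23.
Beat 23 falls within Fm7.

Fm7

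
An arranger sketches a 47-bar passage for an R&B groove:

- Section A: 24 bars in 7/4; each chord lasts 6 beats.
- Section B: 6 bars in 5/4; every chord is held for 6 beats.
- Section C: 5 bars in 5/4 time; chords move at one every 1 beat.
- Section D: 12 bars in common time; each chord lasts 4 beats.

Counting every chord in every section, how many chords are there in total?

70 chords

A has 168 beats and chords last 6 each, so 28 chords.
B has 30 beats and chords last 6 each, so 5 chords.
C has 25 beats and chords last 1 each, so 25 chords.
D has 48 beats and chords last 4 each, so 12 chords.
Total: 28 + 5 + 25 + 12 = 70.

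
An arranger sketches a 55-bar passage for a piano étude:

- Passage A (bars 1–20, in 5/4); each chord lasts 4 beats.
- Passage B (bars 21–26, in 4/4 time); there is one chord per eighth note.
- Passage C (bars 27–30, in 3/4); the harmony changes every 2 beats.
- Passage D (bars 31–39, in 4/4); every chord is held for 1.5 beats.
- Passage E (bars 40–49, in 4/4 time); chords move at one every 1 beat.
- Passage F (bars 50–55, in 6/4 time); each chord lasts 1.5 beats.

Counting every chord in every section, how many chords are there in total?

167 chords

A: 20 bars × 5 beats = 100 beats; 4 beats/chord → 25 chords.
B: 6 bars × 4 beats = 24 beats; 0.5 beats/chord → 48 chords.
C: 4 bars × 3 beats = 12 beats; 2 beats/chord → 6 chords.
D: 9 bars × 4 beats = 36 beats; 1.5 beats/chord → 24 chords.
E: 10 bars × 4 beats = 40 beats; 1 beat/chord → 40 chords.
F: 6 bars × 6 beats = 36 beats; 1.5 beats/chord → 24 chords.
Total: 25 + 48 + 6 + 24 + 40 + 24 = 167.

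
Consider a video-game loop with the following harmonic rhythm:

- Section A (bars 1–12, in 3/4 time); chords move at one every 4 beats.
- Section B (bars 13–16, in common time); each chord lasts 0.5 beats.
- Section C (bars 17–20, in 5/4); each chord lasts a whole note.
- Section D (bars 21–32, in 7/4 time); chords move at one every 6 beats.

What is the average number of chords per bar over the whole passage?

A: 12 × 3 = 36 beats ÷ 4 = 9 chords.
B: 4 × 4 = 16 beats ÷ 0.5 = 32 chords.
C: 4 × 5 = 20 beats ÷ 4 = 5 chords.
D: 12 × 7 = 84 beats ÷ 6 = 14 chords.
Overall: 60 chords over 32 bars → 60/32 = 1.875 chords per bar.

1.875 chords per bar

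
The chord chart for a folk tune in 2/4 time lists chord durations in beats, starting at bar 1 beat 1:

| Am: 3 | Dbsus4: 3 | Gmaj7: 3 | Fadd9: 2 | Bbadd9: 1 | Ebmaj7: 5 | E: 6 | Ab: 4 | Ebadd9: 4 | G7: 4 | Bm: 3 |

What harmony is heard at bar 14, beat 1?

Beat 1 of bar 14 is beat (14−1)×2 + 1 = 27 overall.
Running totals: Am ends at 3, Dbsus4 ends at 6, Gmaj7 ends at 9, Fadd9 ends at 11, Bbadd9 ends at 12, Ebmaj7 ends at 17, E ends at 23, Ab ends at 27.
Beat 27 falls within Ab.

Ab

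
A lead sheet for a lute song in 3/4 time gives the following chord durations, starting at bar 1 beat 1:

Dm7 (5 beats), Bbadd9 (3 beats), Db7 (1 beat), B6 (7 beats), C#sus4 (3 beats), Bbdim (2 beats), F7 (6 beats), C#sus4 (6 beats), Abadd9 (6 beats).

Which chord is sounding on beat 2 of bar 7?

Beat 2 of bar 7 is beat (7−1)×3 + 2 = 20 overall.
Running totals: Dm7 ends at 5, Bbadd9 ends at 8, Db7 ends at 9, B6 ends at 16, C#sus4 ends at 19, Bbdim ends at 21.
Beat 20 falls within Bbdim.

Bbdim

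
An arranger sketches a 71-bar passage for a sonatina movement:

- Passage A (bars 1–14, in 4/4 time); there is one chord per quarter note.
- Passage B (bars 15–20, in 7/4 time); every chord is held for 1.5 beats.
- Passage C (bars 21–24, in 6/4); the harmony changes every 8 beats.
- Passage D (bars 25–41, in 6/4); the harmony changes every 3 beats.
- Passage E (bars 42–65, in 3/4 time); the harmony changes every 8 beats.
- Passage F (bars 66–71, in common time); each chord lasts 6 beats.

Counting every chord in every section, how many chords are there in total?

A: 14·4 = 56 beats, 56/1 = 56 chords.
B: 6·7 = 42 beats, 42/1.5 = 28 chords.
C: 4·6 = 24 beats, 24/8 = 3 chords.
D: 17·6 = 102 beats, 102/3 = 34 chords.
E: 24·3 = 72 beats, 72/8 = 9 chords.
F: 6·4 = 24 beats, 24/6 = 4 chords.
Total: 56 + 28 + 3 + 34 + 9 + 4 = 134.

134 chords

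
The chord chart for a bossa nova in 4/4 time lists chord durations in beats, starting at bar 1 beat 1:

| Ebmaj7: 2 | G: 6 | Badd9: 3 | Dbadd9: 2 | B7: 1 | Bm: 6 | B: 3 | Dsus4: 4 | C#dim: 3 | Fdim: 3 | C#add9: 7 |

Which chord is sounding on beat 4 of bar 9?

C#add9

Beat 4 of bar 9 is beat (9−1)×4 + 4 = 36 overall.
Running totals: Ebmaj7 ends at 2, G ends at 8, Badd9 ends at 11, Dbadd9 ends at 13, B7 ends at 14, Bm ends at 20, B ends at 23, Dsus4 ends at 27, C#dim ends at 30, Fdim ends at 33, C#add9 ends at 40.
Beat 36 falls within C#add9.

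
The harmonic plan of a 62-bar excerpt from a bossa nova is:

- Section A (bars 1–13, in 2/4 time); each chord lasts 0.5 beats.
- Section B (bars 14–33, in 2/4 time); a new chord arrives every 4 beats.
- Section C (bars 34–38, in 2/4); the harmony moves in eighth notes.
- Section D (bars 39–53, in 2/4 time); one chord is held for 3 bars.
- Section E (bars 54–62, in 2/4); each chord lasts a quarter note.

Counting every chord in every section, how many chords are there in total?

105 chords

A has 26 beats and chords last 0.5 each, so 52 chords.
B has 40 beats and chords last 4 each, so 10 chords.
C has 10 beats and chords last 0.5 each, so 20 chords.
D has 30 beats and chords last 6 each, so 5 chords.
E has 18 beats and chords last 1 each, so 18 chords.
Total: 52 + 10 + 20 + 5 + 18 = 105.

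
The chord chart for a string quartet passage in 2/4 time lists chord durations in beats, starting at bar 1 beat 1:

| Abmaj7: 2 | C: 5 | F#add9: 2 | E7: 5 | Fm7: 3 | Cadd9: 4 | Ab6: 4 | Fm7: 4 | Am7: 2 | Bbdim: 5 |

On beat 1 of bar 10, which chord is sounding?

Beat 1 of bar 10 is beat (10−1)×2 + 1 = 19 overall.
Running totals: Abmaj7 ends at 2, C ends at 7, F#add9 ends at 9, E7 ends at 14, Fm7 ends at 17, Cadd9 ends at 21.
Beat 19 falls within Cadd9.

Cadd9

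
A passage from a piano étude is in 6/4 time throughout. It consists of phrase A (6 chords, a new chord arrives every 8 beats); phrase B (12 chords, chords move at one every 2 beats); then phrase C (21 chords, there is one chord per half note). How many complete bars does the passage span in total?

A: 6 × 8 = 48 beats = 8 bars.
B: 12 × 2 = 24 beats = 4 bars.
C: 21 × 2 = 42 beats = 7 bars.
Total: 8 + 4 + 7 = 19 bars.

19 bars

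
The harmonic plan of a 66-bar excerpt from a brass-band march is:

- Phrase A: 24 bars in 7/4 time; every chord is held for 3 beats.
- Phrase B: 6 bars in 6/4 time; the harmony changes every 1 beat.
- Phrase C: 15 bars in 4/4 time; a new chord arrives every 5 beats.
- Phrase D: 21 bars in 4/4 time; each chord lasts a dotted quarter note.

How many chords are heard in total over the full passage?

160 chords

A: 24·7 = 168 beats, 168/3 = 56 chords.
B: 6·6 = 36 beats, 36/1 = 36 chords.
C: 15·4 = 60 beats, 60/5 = 12 chords.
D: 21·4 = 84 beats, 84/1.5 = 56 chords.
Total: 56 + 36 + 12 + 56 = 160.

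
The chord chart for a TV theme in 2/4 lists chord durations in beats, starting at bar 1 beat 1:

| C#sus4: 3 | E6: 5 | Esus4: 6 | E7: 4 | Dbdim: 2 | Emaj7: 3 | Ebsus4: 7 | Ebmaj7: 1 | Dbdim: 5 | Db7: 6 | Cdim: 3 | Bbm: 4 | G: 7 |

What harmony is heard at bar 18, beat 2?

Beat 2 of bar 18 is beat (18−1)×2 + 2 = 36 overall.
Running totals: C#sus4 ends at 3, E6 ends at 8, Esus4 ends at 14, E7 ends at 18, Dbdim ends at 20, Emaj7 ends at 23, Ebsus4 ends at 30, Ebmaj7 ends at 31, Dbdim ends at 36.
Beat 36 falls within Dbdim.

Dbdim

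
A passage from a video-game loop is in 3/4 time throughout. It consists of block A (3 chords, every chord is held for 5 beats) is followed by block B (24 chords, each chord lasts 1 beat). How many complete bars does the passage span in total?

A: 3 × 5 = 15 beats = 5 bars.
B: 24 × 1 = 24 beats = 8 bars.
Total: 5 + 8 = 13 bars.

13 bars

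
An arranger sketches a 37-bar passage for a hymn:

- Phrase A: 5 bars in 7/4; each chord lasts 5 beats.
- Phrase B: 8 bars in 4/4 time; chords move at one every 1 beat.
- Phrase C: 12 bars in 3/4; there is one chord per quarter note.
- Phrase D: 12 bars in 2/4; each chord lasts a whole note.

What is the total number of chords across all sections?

A has 35 beats and chords last 5 each, so 7 chords.
B has 32 beats and chords last 1 each, so 32 chords.
C has 36 beats and chords last 1 each, so 36 chords.
D has 24 beats and chords last 4 each, so 6 chords.
Total: 7 + 32 + 36 + 6 = 81.

81 chords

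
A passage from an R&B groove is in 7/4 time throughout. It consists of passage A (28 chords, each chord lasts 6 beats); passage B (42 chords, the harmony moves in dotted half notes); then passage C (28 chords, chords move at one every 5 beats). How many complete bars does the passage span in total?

A: 28 × 6 = 168 beats = 24 bars.
B: 42 × 3 = 126 beats = 18 bars.
C: 28 × 5 = 140 beats = 20 bars.
Total: 24 + 18 + 20 = 62 bars.

62 bars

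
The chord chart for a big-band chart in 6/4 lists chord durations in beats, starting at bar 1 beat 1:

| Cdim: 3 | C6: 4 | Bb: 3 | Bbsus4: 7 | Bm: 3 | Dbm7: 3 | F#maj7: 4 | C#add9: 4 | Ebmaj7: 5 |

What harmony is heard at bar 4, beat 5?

Dbm7

Beat 5 of bar 4 is beat (4−1)×6 + 5 = 23 overall.
Running totals: Cdim ends at 3, C6 ends at 7, Bb ends at 10, Bbsus4 ends at 17, Bm ends at 20, Dbm7 ends at 23.
Beat 23 falls within Dbm7.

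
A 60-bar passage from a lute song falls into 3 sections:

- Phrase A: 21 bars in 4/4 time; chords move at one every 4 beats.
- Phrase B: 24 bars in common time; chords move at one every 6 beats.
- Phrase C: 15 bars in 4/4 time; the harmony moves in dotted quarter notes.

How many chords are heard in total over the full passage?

77 chords

A has 84 beats and chords last 4 each, so 21 chords.
B has 96 beats and chords last 6 each, so 16 chords.
C has 60 beats and chords last 1.5 each, so 40 chords.
Total: 21 + 16 + 40 = 77.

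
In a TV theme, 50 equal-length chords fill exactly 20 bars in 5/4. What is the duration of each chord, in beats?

20 bars × 5 beats/bar = 100 beats total.
100 beats ÷ 50 chords = 2 beats per chord.
(That is a half note.)

2 beats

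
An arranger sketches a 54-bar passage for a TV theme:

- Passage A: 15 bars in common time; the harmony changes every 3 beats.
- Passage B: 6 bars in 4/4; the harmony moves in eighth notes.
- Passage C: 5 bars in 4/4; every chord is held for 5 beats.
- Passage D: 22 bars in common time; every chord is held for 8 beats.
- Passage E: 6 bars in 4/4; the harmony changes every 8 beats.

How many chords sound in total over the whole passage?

86 chords

A: 15 bars × 4 beats = 60 beats; 3 beats/chord → 20 chords.
B: 6 bars × 4 beats = 24 beats; 0.5 beats/chord → 48 chords.
C: 5 bars × 4 beats = 20 beats; 5 beats/chord → 4 chords.
D: 22 bars × 4 beats = 88 beats; 8 beats/chord → 11 chords.
E: 6 bars × 4 beats = 24 beats; 8 beats/chord → 3 chords.
Total: 20 + 48 + 4 + 11 + 3 = 86.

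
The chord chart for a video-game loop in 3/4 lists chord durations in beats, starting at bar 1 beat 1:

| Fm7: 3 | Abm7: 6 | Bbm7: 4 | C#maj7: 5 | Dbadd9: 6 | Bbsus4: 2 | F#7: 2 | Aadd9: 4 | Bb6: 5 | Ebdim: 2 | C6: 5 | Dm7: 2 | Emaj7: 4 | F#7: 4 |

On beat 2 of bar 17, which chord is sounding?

Beat 2 of bar 17 is beat (17−1)×3 + 2 = 50 overall.
Running totals: Fm7 ends at 3, Abm7 ends at 9, Bbm7 ends at 13, C#maj7 ends at 18, Dbadd9 ends at 24, Bbsus4 ends at 26, F#7 ends at 28, Aadd9 ends at 32, Bb6 ends at 37, Ebdim ends at 39, C6 ends at 44, Dm7 ends at 46, Emaj7 ends at 50.
Beat 50 falls within Emaj7.

Emaj7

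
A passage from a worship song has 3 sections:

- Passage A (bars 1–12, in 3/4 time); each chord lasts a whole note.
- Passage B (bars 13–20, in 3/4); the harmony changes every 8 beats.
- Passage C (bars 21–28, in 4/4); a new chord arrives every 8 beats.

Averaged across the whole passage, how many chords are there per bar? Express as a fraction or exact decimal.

A: 12 bars of 3 beats is 36 beats; at 4 beats each that's 9 chords.
B: 8 bars of 3 beats is 24 beats; at 8 beats each that's 3 chords.
C: 8 bars of 4 beats is 32 beats; at 8 beats each that's 4 chords.
Overall: 16 chords over 28 bars → 16/28 = 4/7 chords per bar.

4/7 chords per bar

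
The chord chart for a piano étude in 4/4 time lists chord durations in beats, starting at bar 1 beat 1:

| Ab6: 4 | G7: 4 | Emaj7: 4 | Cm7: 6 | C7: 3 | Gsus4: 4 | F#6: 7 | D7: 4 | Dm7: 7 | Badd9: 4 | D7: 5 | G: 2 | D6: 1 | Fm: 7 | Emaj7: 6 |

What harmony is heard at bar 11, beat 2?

Beat 2 of bar 11 is beat (11−1)×4 + 2 = 42 overall.
Running totals: Ab6 ends at 4, G7 ends at 8, Emaj7 ends at 12, Cm7 ends at 18, C7 ends at 21, Gsus4 ends at 25, F#6 ends at 32, D7 ends at 36, Dm7 ends at 43.
Beat 42 falls within Dm7.

Dm7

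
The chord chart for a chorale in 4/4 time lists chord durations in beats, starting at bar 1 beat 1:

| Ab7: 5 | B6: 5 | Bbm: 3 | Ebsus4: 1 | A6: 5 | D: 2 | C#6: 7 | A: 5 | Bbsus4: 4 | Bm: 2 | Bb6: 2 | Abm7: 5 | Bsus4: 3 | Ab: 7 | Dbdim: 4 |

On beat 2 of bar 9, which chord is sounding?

Beat 2 of bar 9 is beat (9−1)×4 + 2 = 34 overall.
Running totals: Ab7 ends at 5, B6 ends at 10, Bbm ends at 13, Ebsus4 ends at 14, A6 ends at 19, D ends at 21, C#6 ends at 28, A ends at 33, Bbsus4 ends at 37.
Beat 34 falls within Bbsus4.

Bbsus4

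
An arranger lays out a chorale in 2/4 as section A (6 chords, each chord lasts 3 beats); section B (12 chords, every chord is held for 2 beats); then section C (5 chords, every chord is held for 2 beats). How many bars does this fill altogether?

A: 6 × 3 = 18 beats = 9 bars.
B: 12 × 2 = 24 beats = 12 bars.
C: 5 × 2 = 10 beats = 5 bars.
Total: 9 + 12 + 5 = 26 bars.

26 bars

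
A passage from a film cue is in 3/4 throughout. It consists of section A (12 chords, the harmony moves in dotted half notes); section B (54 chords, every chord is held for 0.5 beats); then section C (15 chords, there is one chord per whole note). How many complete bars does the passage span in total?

41 bars

A: 12 × 3 = 36 beats = 12 bars.
B: 54 × 0.5 = 27 beats = 9 bars.
C: 15 × 4 = 60 beats = 20 bars.
Total: 12 + 9 + 20 = 41 bars.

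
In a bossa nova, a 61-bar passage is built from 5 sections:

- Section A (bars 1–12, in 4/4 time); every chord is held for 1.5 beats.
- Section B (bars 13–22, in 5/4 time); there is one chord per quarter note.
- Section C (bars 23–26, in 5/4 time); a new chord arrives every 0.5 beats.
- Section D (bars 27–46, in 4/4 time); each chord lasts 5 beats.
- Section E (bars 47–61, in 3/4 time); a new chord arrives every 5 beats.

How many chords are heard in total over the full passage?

147 chords

A has 48 beats and chords last 1.5 each, so 32 chords.
B has 50 beats and chords last 1 each, so 50 chords.
C has 20 beats and chords last 0.5 each, so 40 chords.
D has 80 beats and chords last 5 each, so 16 chords.
E has 45 beats and chords last 5 each, so 9 chords.
Total: 32 + 50 + 40 + 16 + 9 = 147.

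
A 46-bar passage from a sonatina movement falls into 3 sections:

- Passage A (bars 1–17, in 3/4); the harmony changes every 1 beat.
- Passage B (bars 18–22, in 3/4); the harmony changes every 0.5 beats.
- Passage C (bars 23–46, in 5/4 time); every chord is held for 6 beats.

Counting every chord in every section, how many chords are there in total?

A: 17 bars × 3 beats = 51 beats; 1 beat/chord → 51 chords.
B: 5 bars × 3 beats = 15 beats; 0.5 beats/chord → 30 chords.
C: 24 bars × 5 beats = 120 beats; 6 beats/chord → 20 chords.
Total: 51 + 30 + 20 = 101.

101 chords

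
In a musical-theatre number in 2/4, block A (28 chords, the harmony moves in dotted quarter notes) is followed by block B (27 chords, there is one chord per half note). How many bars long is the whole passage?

48 bars

A: 28 × 1.5 = 42 beats = 21 bars.
B: 27 × 2 = 54 beats = 27 bars.
Total: 21 + 27 = 48 bars.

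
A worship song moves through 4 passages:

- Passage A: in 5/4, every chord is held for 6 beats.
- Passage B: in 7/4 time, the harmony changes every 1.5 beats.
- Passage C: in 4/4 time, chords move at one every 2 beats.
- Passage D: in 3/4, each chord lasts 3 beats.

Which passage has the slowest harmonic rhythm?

A: each chord is 6 beats in 5/4, so 5/6 per bar.
B: each chord is 1.5 beats in 7/4, so 14/3 per bar.
C: each chord is 2 beats in 4/4, so 2 per bar.
D: each chord is 3 beats in 3/4, so 1 per bar.
Slowest is A at 5/6 chords/bar.

Passage A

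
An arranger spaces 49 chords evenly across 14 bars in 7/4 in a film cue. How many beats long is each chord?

14 bars × 7 beats/bar = 98 beats total.
98 beats ÷ 49 chords = 2 beats per chord.
(That is a half note.)

2 beats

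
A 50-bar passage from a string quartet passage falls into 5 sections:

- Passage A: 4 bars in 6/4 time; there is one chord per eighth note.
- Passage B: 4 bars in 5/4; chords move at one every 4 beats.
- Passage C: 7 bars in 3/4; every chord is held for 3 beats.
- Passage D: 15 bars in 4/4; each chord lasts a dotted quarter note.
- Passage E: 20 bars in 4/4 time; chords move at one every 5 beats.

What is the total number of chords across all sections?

A has 24 beats and chords last 0.5 each, so 48 chords.
B has 20 beats and chords last 4 each, so 5 chords.
C has 21 beats and chords last 3 each, so 7 chords.
D has 60 beats and chords last 1.5 each, so 40 chords.
E has 80 beats and chords last 5 each, so 16 chords.
Total: 48 + 5 + 7 + 40 + 16 = 116.

116 chords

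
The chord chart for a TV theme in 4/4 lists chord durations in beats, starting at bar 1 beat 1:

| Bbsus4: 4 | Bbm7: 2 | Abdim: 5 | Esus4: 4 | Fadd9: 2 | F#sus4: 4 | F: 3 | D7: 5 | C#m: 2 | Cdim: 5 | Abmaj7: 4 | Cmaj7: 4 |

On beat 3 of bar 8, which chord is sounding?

C#m

Beat 3 of bar 8 is beat (8−1)×4 + 3 = 31 overall.
Running totals: Bbsus4 ends at 4, Bbm7 ends at 6, Abdim ends at 11, Esus4 ends at 15, Fadd9 ends at 17, F#sus4 ends at 21, F ends at 24, D7 ends at 29, C#m ends at 31.
Beat 31 falls within C#m.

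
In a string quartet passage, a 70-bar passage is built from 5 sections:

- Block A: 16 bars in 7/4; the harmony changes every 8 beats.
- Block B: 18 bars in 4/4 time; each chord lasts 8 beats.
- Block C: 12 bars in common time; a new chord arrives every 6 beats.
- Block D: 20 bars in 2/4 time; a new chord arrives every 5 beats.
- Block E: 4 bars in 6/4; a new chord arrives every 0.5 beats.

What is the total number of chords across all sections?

87 chords

A: 16·7 = 112 beats, 112/8 = 14 chords.
B: 18·4 = 72 beats, 72/8 = 9 chords.
C: 12·4 = 48 beats, 48/6 = 8 chords.
D: 20·2 = 40 beats, 40/5 = 8 chords.
E: 4·6 = 24 beats, 24/0.5 = 48 chords.
Total: 14 + 9 + 8 + 8 + 48 = 87.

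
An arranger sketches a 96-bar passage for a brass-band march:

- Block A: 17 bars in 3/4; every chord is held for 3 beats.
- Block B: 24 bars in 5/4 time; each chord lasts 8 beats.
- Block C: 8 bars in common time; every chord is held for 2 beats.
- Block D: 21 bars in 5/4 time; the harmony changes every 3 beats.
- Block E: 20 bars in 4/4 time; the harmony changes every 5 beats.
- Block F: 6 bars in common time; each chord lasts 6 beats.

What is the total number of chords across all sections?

103 chords

A: 17 bars × 3 beats = 51 beats; 3 beats/chord → 17 chords.
B: 24 bars × 5 beats = 120 beats; 8 beats/chord → 15 chords.
C: 8 bars × 4 beats = 32 beats; 2 beats/chord → 16 chords.
D: 21 bars × 5 beats = 105 beats; 3 beats/chord → 35 chords.
E: 20 bars × 4 beats = 80 beats; 5 beats/chord → 16 chords.
F: 6 bars × 4 beats = 24 beats; 6 beats/chord → 4 chords.
Total: 17 + 15 + 16 + 35 + 16 + 4 = 103.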